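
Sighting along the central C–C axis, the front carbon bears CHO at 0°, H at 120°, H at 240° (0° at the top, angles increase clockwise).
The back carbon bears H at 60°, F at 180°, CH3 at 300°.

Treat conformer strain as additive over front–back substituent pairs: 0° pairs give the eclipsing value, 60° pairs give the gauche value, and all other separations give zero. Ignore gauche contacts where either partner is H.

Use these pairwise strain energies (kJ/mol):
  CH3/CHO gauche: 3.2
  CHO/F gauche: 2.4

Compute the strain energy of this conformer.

3.2 kJ/mol

This conformer (staggered): CHO–CH3 gauche; 3.2 = 3.2 kJ/mol.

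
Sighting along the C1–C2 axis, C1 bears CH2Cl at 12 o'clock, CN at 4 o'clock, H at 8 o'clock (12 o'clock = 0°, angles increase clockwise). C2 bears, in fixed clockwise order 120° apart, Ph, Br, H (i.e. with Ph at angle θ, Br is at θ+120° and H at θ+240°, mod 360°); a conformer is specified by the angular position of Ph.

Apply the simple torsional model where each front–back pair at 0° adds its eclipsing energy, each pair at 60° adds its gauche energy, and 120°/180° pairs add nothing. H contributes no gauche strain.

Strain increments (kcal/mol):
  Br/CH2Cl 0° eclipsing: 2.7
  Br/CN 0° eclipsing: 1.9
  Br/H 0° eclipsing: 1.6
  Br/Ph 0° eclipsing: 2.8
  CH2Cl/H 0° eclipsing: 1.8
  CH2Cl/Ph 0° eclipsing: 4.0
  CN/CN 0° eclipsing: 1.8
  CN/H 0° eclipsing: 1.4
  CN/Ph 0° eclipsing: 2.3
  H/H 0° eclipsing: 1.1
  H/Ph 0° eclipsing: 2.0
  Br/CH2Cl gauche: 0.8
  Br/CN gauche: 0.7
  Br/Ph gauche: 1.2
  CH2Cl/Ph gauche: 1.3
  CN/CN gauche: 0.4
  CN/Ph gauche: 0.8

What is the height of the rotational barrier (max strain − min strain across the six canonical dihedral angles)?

Ph at 0° (eclipsed): CH2Cl–Ph eclipsed, CN–Br eclipsed, H–H eclipsed; 4.0 + 1.9 + 1.1 = 7.0 kcal/mol.
Ph at 60° (staggered): CH2Cl–Ph gauche, CN–Ph gauche, CN–Br gauche; 1.3 + 0.8 + 0.7 = 2.8 kcal/mol.
Ph at 120° (eclipsed): CH2Cl–H eclipsed, CN–Ph eclipsed, H–Br eclipsed; 1.8 + 2.3 + 1.6 = 5.7 kcal/mol.
Ph at 180° (staggered): CH2Cl–Br gauche, CN–Ph gauche; 0.8 + 0.8 = 1.6 kcal/mol.
Ph at 240° (eclipsed): CH2Cl–Br eclipsed, CN–H eclipsed, H–Ph eclipsed; 2.7 + 1.4 + 2.0 = 6.1 kcal/mol.
Ph at 300° (staggered): CH2Cl–Ph gauche, CH2Cl–Br gauche, CN–Br gauche; 1.3 + 0.8 + 0.7 = 2.8 kcal/mol.
Max at 0° (7.0 kcal/mol), min at 180° (1.6 kcal/mol); barrier = 5.4 kcal/mol.

5.4 kcal/mol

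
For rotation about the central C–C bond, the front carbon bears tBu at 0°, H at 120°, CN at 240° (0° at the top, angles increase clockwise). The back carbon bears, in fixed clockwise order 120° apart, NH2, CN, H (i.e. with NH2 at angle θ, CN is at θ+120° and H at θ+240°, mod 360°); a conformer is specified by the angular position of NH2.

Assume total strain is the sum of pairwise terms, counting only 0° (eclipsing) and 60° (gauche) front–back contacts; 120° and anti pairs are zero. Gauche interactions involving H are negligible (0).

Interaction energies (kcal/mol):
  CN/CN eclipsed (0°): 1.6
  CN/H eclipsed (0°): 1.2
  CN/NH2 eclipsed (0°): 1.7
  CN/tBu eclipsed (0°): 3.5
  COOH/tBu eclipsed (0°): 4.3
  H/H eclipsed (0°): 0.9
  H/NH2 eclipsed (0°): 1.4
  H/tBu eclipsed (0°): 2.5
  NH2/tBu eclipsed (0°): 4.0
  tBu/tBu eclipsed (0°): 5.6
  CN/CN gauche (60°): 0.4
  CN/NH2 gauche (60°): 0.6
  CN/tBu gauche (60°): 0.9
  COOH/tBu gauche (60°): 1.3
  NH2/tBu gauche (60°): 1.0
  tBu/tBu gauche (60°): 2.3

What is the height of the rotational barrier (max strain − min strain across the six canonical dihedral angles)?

5.0 kcal/mol

NH2 at 0° is eclipsed. tBu at 0° is eclipsed with NH2 at 0° (4.0); H at 120° is eclipsed with CN at 120° (1.2); CN at 240° is eclipsed with H at 240° (1.2). Total 6.4 kcal/mol.
NH2 at 60° is staggered. tBu at 0° is gauche with NH2 at 60° (1.0); CN at 240° is gauche with CN at 180° (0.4). Total 1.4 kcal/mol.
NH2 at 120° is eclipsed. tBu at 0° is eclipsed with H at 0° (2.5); H at 120° is eclipsed with NH2 at 120° (1.4); CN at 240° is eclipsed with CN at 240° (1.6). Total 5.5 kcal/mol.
NH2 at 180° is staggered. tBu at 0° is gauche with CN at 300° (0.9); CN at 240° is gauche with NH2 at 180° (0.6); CN at 240° is gauche with CN at 300° (0.4). Total 1.9 kcal/mol.
NH2 at 240° is eclipsed. tBu at 0° is eclipsed with CN at 0° (3.5); H at 120° is eclipsed with H at 120° (0.9); CN at 240° is eclipsed with NH2 at 240° (1.7). Total 6.1 kcal/mol.
NH2 at 300° is staggered. tBu at 0° is gauche with NH2 at 300° (1.0); tBu at 0° is gauche with CN at 60° (0.9); CN at 240° is gauche with NH2 at 300° (0.6). Total 2.5 kcal/mol.
Max at 0° (6.4 kcal/mol), min at 60° (1.4 kcal/mol); barrier = 5.0 kcal/mol.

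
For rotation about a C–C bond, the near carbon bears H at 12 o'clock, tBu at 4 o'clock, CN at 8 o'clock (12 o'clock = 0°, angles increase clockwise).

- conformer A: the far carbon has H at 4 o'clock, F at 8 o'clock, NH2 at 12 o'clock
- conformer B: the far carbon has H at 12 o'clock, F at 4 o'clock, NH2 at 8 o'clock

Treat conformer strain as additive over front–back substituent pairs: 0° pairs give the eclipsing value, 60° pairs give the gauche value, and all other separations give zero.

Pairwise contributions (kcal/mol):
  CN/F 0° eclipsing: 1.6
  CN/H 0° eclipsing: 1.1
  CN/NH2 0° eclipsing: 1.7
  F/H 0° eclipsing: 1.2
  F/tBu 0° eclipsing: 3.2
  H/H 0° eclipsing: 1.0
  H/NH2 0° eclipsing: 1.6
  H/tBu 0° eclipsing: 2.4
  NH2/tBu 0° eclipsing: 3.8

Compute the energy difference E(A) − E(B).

-0.3 kcal/mol

A (eclipsed): H(0°)/NH2(0°) eclipsed 1.6; tBu(120°)/H(120°) eclipsed 2.4; CN(240°)/F(240°) eclipsed 1.6 → 5.6 kcal/mol.
B (eclipsed): H(0°)/H(0°) eclipsed 1.0; tBu(120°)/F(120°) eclipsed 3.2; CN(240°)/NH2(240°) eclipsed 1.7 → 5.9 kcal/mol.
E(A) − E(B) = 5.6 − 5.9 = -0.3 kcal/mol.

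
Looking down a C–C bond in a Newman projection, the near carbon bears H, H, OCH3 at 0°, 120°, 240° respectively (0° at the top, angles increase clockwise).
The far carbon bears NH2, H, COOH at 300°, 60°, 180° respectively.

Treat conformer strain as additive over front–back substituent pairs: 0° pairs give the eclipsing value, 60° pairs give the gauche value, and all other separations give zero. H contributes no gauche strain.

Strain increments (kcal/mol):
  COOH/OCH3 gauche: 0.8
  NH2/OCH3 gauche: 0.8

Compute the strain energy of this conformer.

This conformer (staggered): OCH3–NH2 gauche, OCH3–COOH gauche; 0.8 + 0.8 = 1.6 kcal/mol.

1.6 kcal/mol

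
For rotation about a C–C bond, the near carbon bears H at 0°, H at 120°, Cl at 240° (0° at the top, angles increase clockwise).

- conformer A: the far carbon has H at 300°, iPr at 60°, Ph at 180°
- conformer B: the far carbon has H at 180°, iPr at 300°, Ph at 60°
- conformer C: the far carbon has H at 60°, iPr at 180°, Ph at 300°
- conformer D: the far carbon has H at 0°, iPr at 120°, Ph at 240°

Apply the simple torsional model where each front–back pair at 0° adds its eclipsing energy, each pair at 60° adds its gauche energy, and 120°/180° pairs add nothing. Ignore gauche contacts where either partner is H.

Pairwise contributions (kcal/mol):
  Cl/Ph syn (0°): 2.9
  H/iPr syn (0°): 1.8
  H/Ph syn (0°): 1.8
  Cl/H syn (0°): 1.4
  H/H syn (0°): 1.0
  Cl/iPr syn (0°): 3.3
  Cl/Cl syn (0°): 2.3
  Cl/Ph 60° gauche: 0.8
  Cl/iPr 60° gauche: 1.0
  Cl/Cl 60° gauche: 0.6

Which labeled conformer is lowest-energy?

A

A is staggered. Cl at 240° is gauche with Ph at 180° (0.8). Total 0.8 kcal/mol.
B is staggered. Cl at 240° is gauche with iPr at 300° (1.0). Total 1.0 kcal/mol.
C is staggered. Cl at 240° is gauche with iPr at 180° (1.0); Cl at 240° is gauche with Ph at 300° (0.8). Total 1.8 kcal/mol.
D is eclipsed. H at 0° is eclipsed with H at 0° (1.0); H at 120° is eclipsed with iPr at 120° (1.8); Cl at 240° is eclipsed with Ph at 240° (2.9). Total 5.7 kcal/mol.
A has the lowest total (0.8 kcal/mol).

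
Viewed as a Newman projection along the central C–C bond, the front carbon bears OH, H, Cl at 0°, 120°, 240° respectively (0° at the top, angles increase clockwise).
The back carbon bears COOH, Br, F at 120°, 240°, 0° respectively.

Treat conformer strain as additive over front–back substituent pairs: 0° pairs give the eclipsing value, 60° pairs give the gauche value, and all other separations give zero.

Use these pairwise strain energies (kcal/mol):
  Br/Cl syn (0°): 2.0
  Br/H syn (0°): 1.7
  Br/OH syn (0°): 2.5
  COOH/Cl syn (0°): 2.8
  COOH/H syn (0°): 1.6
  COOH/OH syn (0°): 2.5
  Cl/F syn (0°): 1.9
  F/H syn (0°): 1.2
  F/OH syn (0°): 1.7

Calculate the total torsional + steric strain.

5.3 kcal/mol

This conformer (eclipsed): OH–F eclipsed, H–COOH eclipsed, Cl–Br eclipsed; 1.7 + 1.6 + 2.0 = 5.3 kcal/mol.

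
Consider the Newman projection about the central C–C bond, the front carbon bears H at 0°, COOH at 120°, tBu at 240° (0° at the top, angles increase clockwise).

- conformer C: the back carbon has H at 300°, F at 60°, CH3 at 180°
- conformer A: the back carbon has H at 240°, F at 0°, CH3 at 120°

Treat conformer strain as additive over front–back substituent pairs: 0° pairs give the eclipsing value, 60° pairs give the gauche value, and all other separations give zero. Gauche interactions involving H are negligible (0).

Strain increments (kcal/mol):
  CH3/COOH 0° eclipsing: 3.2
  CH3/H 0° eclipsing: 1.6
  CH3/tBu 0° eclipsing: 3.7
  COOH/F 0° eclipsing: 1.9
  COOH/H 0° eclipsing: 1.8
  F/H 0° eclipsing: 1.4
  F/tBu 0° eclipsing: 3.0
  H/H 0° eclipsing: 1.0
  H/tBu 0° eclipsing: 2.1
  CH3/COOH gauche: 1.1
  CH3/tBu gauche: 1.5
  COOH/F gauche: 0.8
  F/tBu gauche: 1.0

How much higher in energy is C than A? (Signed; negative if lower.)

-3.3 kcal/mol

C (staggered): COOH–F gauche, COOH–CH3 gauche, tBu–CH3 gauche; 0.8 + 1.1 + 1.5 = 3.4 kcal/mol.
A (eclipsed): H–F eclipsed, COOH–CH3 eclipsed, tBu–H eclipsed; 1.4 + 3.2 + 2.1 = 6.7 kcal/mol.
E(C) − E(A) = 3.4 − 6.7 = -3.3 kcal/mol.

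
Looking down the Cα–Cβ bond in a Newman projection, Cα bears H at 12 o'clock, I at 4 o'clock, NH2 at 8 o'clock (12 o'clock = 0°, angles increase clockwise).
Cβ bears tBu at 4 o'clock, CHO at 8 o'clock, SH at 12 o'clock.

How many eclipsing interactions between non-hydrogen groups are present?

2

Non-H eclipsing pairs: I(120°)/tBu(120°); NH2(240°)/CHO(240°) — 2 interactions.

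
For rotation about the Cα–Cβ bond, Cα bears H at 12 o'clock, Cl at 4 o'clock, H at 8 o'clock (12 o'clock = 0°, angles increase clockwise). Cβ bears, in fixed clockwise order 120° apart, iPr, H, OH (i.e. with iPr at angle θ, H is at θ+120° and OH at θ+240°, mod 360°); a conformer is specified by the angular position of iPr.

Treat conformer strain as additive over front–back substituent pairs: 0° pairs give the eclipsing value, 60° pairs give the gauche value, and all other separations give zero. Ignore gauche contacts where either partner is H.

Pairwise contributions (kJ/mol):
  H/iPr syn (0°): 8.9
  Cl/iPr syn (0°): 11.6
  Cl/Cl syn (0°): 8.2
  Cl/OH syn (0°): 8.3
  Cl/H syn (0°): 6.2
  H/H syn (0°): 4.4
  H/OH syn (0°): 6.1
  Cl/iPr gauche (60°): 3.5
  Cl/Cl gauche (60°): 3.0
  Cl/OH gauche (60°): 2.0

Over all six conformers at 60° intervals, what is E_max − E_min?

iPr at 0° is eclipsed. H at 0° is eclipsed with iPr at 0° (8.9); Cl at 120° is eclipsed with H at 120° (6.2); H at 240° is eclipsed with OH at 240° (6.1). Total 21.2 kJ/mol.
iPr at 60° is staggered. Cl at 120° is gauche with iPr at 60° (3.5). Total 3.5 kJ/mol.
iPr at 120° is eclipsed. H at 0° is eclipsed with OH at 0° (6.1); Cl at 120° is eclipsed with iPr at 120° (11.6); H at 240° is eclipsed with H at 240° (4.4). Total 22.1 kJ/mol.
iPr at 180° is staggered. Cl at 120° is gauche with iPr at 180° (3.5); Cl at 120° is gauche with OH at 60° (2.0). Total 5.5 kJ/mol.
iPr at 240° is eclipsed. H at 0° is eclipsed with H at 0° (4.4); Cl at 120° is eclipsed with OH at 120° (8.3); H at 240° is eclipsed with iPr at 240° (8.9). Total 21.6 kJ/mol.
iPr at 300° is staggered. Cl at 120° is gauche with OH at 180° (2.0). Total 2.0 kJ/mol.
Max at 120° (22.1 kJ/mol), min at 300° (2.0 kJ/mol); barrier = 20.1 kJ/mol.

20.1 kJ/mol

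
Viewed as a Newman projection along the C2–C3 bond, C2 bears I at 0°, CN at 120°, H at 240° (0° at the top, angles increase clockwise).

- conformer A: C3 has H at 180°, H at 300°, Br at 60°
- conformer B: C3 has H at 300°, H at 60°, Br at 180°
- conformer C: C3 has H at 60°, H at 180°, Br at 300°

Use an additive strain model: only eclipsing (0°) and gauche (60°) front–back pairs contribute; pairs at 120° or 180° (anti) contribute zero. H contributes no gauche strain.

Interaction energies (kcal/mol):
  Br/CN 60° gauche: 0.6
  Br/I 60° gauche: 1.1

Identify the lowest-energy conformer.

A (staggered): I(0°)/Br(60°) gauche 1.1; CN(120°)/Br(60°) gauche 0.6 → 1.7 kcal/mol.
B (staggered): CN(120°)/Br(180°) gauche 0.6 → 0.6 kcal/mol.
C (staggered): I(0°)/Br(300°) gauche 1.1 → 1.1 kcal/mol.
B has the lowest total (0.6 kcal/mol).

B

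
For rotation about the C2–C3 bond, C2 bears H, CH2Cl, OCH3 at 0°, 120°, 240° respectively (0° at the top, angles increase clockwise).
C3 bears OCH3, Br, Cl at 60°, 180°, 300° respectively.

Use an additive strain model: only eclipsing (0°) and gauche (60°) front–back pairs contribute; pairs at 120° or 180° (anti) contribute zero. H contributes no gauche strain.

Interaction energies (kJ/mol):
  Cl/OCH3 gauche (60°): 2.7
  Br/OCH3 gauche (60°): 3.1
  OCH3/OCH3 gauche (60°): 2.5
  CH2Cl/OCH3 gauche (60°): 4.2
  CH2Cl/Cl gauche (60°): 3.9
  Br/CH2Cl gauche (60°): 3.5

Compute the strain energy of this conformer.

13.5 kJ/mol

This conformer (staggered): CH2Cl–OCH3 gauche, CH2Cl–Br gauche, OCH3–Br gauche, OCH3–Cl gauche; 4.2 + 3.5 + 3.1 + 2.7 = 13.5 kJ/mol.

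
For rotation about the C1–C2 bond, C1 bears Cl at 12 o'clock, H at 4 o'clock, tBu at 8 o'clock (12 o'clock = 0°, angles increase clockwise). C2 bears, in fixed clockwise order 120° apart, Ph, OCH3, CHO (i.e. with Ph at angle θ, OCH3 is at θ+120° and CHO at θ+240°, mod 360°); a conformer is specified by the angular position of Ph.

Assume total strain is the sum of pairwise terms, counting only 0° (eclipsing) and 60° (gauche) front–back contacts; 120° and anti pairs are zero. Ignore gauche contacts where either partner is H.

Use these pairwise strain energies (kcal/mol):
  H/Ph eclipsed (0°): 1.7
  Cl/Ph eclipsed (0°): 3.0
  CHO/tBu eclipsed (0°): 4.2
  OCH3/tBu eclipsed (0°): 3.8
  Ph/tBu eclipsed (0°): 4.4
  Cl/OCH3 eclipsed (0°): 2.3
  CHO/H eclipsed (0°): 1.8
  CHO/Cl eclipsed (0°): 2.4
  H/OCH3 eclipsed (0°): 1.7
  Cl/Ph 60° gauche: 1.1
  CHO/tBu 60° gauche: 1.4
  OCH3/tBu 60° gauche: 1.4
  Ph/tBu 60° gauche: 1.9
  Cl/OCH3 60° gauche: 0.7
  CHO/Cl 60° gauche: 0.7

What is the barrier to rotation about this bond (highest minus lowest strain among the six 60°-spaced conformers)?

Ph at 0° is eclipsed. Cl at 0° is eclipsed with Ph at 0° (3.0); H at 120° is eclipsed with OCH3 at 120° (1.7); tBu at 240° is eclipsed with CHO at 240° (4.2). Total 8.9 kcal/mol.
Ph at 60° is staggered. Cl at 0° is gauche with Ph at 60° (1.1); Cl at 0° is gauche with CHO at 300° (0.7); tBu at 240° is gauche with OCH3 at 180° (1.4); tBu at 240° is gauche with CHO at 300° (1.4). Total 4.6 kcal/mol.
Ph at 120° is eclipsed. Cl at 0° is eclipsed with CHO at 0° (2.4); H at 120° is eclipsed with Ph at 120° (1.7); tBu at 240° is eclipsed with OCH3 at 240° (3.8). Total 7.9 kcal/mol.
Ph at 180° is staggered. Cl at 0° is gauche with OCH3 at 300° (0.7); Cl at 0° is gauche with CHO at 60° (0.7); tBu at 240° is gauche with Ph at 180° (1.9); tBu at 240° is gauche with OCH3 at 300° (1.4). Total 4.7 kcal/mol.
Ph at 240° is eclipsed. Cl at 0° is eclipsed with OCH3 at 0° (2.3); H at 120° is eclipsed with CHO at 120° (1.8); tBu at 240° is eclipsed with Ph at 240° (4.4). Total 8.5 kcal/mol.
Ph at 300° is staggered. Cl at 0° is gauche with Ph at 300° (1.1); Cl at 0° is gauche with OCH3 at 60° (0.7); tBu at 240° is gauche with Ph at 300° (1.9); tBu at 240° is gauche with CHO at 180° (1.4). Total 5.1 kcal/mol.
Max at 0° (8.9 kcal/mol), min at 60° (4.6 kcal/mol); barrier = 4.3 kcal/mol.

4.3 kcal/mol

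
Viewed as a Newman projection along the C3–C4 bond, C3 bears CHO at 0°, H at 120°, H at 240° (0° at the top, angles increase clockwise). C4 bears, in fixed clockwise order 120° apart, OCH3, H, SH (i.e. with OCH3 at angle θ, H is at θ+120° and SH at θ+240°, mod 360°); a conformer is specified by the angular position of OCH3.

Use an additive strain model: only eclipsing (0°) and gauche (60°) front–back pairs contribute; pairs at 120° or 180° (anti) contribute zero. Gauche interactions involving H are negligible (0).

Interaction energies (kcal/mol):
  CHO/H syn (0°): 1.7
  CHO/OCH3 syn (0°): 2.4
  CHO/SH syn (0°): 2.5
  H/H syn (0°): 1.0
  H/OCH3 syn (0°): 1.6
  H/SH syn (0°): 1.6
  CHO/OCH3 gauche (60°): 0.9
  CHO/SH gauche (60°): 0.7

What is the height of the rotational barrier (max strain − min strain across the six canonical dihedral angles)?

4.4 kcal/mol

OCH3 at 0° is eclipsed. CHO at 0° is eclipsed with OCH3 at 0° (2.4); H at 120° is eclipsed with H at 120° (1.0); H at 240° is eclipsed with SH at 240° (1.6). Total 5.0 kcal/mol.
OCH3 at 60° is staggered. CHO at 0° is gauche with OCH3 at 60° (0.9); CHO at 0° is gauche with SH at 300° (0.7). Total 1.6 kcal/mol.
OCH3 at 120° is eclipsed. CHO at 0° is eclipsed with SH at 0° (2.5); H at 120° is eclipsed with OCH3 at 120° (1.6); H at 240° is eclipsed with H at 240° (1.0). Total 5.1 kcal/mol.
OCH3 at 180° is staggered. CHO at 0° is gauche with SH at 60° (0.7). Total 0.7 kcal/mol.
OCH3 at 240° is eclipsed. CHO at 0° is eclipsed with H at 0° (1.7); H at 120° is eclipsed with SH at 120° (1.6); H at 240° is eclipsed with OCH3 at 240° (1.6). Total 4.9 kcal/mol.
OCH3 at 300° is staggered. CHO at 0° is gauche with OCH3 at 300° (0.9). Total 0.9 kcal/mol.
Max at 120° (5.1 kcal/mol), min at 180° (0.7 kcal/mol); barrier = 4.4 kcal/mol.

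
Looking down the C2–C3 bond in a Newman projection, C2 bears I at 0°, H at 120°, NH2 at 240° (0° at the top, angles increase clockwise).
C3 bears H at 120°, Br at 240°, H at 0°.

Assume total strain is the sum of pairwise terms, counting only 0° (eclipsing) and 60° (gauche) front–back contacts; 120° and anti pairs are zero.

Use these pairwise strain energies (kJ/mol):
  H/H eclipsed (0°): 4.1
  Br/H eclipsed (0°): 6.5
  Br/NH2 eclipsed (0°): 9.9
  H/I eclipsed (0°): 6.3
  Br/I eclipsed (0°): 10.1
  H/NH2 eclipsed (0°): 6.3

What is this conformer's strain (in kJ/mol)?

20.3 kJ/mol

This conformer is eclipsed. I at 0° is eclipsed with H at 0° (6.3); H at 120° is eclipsed with H at 120° (4.1); NH2 at 240° is eclipsed with Br at 240° (9.9). Total 20.3 kJ/mol.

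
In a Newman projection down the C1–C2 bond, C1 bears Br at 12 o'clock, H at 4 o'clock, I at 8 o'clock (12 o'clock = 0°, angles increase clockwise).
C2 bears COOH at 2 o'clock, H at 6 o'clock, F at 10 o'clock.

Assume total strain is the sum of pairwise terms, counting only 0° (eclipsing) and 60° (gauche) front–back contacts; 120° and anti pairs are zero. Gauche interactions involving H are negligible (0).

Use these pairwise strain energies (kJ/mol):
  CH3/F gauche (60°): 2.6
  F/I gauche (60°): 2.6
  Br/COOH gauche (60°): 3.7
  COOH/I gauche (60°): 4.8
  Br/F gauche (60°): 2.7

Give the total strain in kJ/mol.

9.0 kJ/mol

This conformer (staggered): Br–COOH gauche, Br–F gauche, I–F gauche; 3.7 + 2.7 + 2.6 = 9.0 kJ/mol.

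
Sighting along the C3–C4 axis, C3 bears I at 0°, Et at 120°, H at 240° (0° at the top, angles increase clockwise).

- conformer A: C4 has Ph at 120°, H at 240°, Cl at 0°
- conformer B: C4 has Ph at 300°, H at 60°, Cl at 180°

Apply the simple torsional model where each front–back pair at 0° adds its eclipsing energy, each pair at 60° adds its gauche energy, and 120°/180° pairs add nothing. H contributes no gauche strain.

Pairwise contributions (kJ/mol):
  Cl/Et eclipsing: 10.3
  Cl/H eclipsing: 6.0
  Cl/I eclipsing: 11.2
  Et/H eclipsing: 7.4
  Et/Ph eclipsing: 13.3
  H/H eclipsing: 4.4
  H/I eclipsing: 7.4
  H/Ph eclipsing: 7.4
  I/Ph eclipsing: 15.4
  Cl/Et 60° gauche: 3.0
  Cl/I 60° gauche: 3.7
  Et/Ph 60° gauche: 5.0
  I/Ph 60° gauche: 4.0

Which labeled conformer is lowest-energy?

B

A (eclipsed): I(0°)/Cl(0°) eclipsed 11.2; Et(120°)/Ph(120°) eclipsed 13.3; H(240°)/H(240°) eclipsed 4.4 → 28.9 kJ/mol.
B (staggered): I(0°)/Ph(300°) gauche 4.0; Et(120°)/Cl(180°) gauche 3.0 → 7.0 kJ/mol.
B has the lowest total (7.0 kJ/mol).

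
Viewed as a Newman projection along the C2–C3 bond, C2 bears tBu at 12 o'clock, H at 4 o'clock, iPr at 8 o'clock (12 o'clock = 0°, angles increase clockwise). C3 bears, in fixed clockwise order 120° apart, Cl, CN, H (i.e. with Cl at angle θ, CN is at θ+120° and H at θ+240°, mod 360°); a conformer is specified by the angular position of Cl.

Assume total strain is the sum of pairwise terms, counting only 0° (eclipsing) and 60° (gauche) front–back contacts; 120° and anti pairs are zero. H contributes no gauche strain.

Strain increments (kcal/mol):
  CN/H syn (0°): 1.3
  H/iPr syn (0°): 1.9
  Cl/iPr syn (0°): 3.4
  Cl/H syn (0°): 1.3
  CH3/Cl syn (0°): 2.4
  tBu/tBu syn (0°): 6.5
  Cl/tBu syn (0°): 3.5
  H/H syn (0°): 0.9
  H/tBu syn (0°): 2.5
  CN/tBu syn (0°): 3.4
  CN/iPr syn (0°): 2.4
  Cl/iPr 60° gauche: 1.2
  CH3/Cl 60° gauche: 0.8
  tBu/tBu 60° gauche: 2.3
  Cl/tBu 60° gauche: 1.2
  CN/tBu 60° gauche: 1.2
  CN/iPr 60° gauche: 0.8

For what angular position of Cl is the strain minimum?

Cl at 0° (eclipsed): tBu(0°)/Cl(0°) eclipsed 3.5; H(120°)/CN(120°) eclipsed 1.3; iPr(240°)/H(240°) eclipsed 1.9 → 6.7 kcal/mol.
Cl at 60° (staggered): tBu(0°)/Cl(60°) gauche 1.2; iPr(240°)/CN(180°) gauche 0.8 → 2.0 kcal/mol.
Cl at 120° (eclipsed): tBu(0°)/H(0°) eclipsed 2.5; H(120°)/Cl(120°) eclipsed 1.3; iPr(240°)/CN(240°) eclipsed 2.4 → 6.2 kcal/mol.
Cl at 180° (staggered): tBu(0°)/CN(300°) gauche 1.2; iPr(240°)/Cl(180°) gauche 1.2; iPr(240°)/CN(300°) gauche 0.8 → 3.2 kcal/mol.
Cl at 240° (eclipsed): tBu(0°)/CN(0°) eclipsed 3.4; H(120°)/H(120°) eclipsed 0.9; iPr(240°)/Cl(240°) eclipsed 3.4 → 7.7 kcal/mol.
Cl at 300° (staggered): tBu(0°)/Cl(300°) gauche 1.2; tBu(0°)/CN(60°) gauche 1.2; iPr(240°)/Cl(300°) gauche 1.2 → 3.6 kcal/mol.
The minimum (2.0 kcal/mol) occurs with Cl at 60°.

60°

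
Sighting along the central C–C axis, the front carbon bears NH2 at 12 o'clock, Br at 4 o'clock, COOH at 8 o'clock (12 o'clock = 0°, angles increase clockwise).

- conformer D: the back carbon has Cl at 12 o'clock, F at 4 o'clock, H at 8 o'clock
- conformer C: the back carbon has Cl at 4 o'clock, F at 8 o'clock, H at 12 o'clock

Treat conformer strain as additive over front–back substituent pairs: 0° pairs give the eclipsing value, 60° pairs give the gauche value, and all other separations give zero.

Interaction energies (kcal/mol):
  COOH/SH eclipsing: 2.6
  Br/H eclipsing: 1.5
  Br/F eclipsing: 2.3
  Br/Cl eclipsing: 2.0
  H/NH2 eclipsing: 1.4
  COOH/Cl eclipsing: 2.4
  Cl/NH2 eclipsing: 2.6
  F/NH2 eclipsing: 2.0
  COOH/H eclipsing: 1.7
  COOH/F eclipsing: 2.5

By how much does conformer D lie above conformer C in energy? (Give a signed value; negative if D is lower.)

D is eclipsed. NH2 at 0° is eclipsed with Cl at 0° (2.6); Br at 120° is eclipsed with F at 120° (2.3); COOH at 240° is eclipsed with H at 240° (1.7). Total 6.6 kcal/mol.
C is eclipsed. NH2 at 0° is eclipsed with H at 0° (1.4); Br at 120° is eclipsed with Cl at 120° (2.0); COOH at 240° is eclipsed with F at 240° (2.5). Total 5.9 kcal/mol.
E(D) − E(C) = 6.6 − 5.9 = +0.7 kcal/mol.

+0.7 kcal/mol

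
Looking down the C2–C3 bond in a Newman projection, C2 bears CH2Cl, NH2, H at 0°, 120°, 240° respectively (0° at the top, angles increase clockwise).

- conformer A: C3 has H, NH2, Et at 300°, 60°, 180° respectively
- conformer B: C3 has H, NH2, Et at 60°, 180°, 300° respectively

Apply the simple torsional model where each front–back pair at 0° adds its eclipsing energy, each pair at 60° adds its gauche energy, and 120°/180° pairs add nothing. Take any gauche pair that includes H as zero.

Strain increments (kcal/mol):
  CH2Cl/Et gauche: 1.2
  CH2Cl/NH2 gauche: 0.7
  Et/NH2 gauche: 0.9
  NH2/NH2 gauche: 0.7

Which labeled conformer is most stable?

A (staggered): CH2Cl(0°)/NH2(60°) gauche 0.7; NH2(120°)/NH2(60°) gauche 0.7; NH2(120°)/Et(180°) gauche 0.9 → 2.3 kcal/mol.
B (staggered): CH2Cl(0°)/Et(300°) gauche 1.2; NH2(120°)/NH2(180°) gauche 0.7 → 1.9 kcal/mol.
B has the lowest total (1.9 kcal/mol).

B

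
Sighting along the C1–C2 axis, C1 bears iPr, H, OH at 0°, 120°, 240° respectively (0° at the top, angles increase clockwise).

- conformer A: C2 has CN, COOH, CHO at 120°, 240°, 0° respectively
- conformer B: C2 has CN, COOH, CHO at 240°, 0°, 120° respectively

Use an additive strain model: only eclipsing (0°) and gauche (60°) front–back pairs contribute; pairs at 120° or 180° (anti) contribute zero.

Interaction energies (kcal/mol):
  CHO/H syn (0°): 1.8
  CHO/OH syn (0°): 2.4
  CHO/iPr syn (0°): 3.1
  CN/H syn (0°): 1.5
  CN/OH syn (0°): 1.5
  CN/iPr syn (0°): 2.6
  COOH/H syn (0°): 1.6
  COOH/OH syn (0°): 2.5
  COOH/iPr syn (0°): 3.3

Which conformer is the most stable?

B

A (eclipsed): iPr–CHO eclipsed, H–CN eclipsed, OH–COOH eclipsed; 3.1 + 1.5 + 2.5 = 7.1 kcal/mol.
B (eclipsed): iPr–COOH eclipsed, H–CHO eclipsed, OH–CN eclipsed; 3.3 + 1.8 + 1.5 = 6.6 kcal/mol.
B has the lowest total (6.6 kcal/mol).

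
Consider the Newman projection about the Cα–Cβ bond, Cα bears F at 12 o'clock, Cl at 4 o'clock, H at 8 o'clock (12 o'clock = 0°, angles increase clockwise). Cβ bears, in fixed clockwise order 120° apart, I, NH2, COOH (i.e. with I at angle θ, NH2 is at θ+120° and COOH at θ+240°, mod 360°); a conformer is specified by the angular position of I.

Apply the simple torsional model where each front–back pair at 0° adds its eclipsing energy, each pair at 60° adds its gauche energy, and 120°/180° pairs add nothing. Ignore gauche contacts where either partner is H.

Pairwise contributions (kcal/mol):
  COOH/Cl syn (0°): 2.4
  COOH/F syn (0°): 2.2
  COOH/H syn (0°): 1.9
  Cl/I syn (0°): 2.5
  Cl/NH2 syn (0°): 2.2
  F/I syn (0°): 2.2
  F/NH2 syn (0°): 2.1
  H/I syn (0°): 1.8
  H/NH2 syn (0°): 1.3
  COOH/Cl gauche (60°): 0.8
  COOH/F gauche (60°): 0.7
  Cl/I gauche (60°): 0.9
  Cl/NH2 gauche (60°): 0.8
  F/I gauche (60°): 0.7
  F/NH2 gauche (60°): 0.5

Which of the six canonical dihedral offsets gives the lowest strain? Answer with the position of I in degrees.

I at 0° (eclipsed): F(0°)/I(0°) eclipsed 2.2; Cl(120°)/NH2(120°) eclipsed 2.2; H(240°)/COOH(240°) eclipsed 1.9 → 6.3 kcal/mol.
I at 60° (staggered): F(0°)/I(60°) gauche 0.7; F(0°)/COOH(300°) gauche 0.7; Cl(120°)/I(60°) gauche 0.9; Cl(120°)/NH2(180°) gauche 0.8 → 3.1 kcal/mol.
I at 120° (eclipsed): F(0°)/COOH(0°) eclipsed 2.2; Cl(120°)/I(120°) eclipsed 2.5; H(240°)/NH2(240°) eclipsed 1.3 → 6.0 kcal/mol.
I at 180° (staggered): F(0°)/NH2(300°) gauche 0.5; F(0°)/COOH(60°) gauche 0.7; Cl(120°)/I(180°) gauche 0.9; Cl(120°)/COOH(60°) gauche 0.8 → 2.9 kcal/mol.
I at 240° (eclipsed): F(0°)/NH2(0°) eclipsed 2.1; Cl(120°)/COOH(120°) eclipsed 2.4; H(240°)/I(240°) eclipsed 1.8 → 6.3 kcal/mol.
I at 300° (staggered): F(0°)/I(300°) gauche 0.7; F(0°)/NH2(60°) gauche 0.5; Cl(120°)/NH2(60°) gauche 0.8; Cl(120°)/COOH(180°) gauche 0.8 → 2.8 kcal/mol.
The minimum (2.8 kcal/mol) occurs with I at 300°.

300°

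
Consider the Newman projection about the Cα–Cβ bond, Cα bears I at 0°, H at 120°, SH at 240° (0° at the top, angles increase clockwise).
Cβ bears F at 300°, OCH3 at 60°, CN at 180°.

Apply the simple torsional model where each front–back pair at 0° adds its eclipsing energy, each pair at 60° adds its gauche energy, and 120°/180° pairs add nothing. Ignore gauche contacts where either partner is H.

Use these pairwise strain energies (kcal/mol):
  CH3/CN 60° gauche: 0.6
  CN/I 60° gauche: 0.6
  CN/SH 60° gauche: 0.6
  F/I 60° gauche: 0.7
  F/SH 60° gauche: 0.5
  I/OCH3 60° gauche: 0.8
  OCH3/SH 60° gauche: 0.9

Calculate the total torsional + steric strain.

This conformer is staggered. I at 0° is gauche with F at 300° (0.7); I at 0° is gauche with OCH3 at 60° (0.8); SH at 240° is gauche with F at 300° (0.5); SH at 240° is gauche with CN at 180° (0.6). Total 2.6 kcal/mol.

2.6 kcal/mol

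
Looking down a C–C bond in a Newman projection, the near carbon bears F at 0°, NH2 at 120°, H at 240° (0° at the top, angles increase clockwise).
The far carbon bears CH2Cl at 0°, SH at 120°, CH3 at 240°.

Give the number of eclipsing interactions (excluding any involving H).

Non-H eclipsing pairs: F(0°)/CH2Cl(0°); NH2(120°)/SH(120°) — 2 interactions.

2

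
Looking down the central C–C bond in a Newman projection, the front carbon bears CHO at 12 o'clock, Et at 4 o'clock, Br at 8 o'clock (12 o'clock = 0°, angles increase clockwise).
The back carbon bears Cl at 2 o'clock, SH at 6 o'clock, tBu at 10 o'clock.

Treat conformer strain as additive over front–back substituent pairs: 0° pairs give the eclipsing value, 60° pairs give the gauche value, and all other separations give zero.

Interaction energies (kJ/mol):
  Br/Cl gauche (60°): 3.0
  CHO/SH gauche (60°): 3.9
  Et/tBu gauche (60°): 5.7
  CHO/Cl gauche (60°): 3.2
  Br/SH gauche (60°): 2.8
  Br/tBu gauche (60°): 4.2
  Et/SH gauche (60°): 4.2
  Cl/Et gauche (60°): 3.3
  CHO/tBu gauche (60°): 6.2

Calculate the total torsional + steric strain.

23.9 kJ/mol

This conformer (staggered): CHO(0°)/Cl(60°) gauche 3.2; CHO(0°)/tBu(300°) gauche 6.2; Et(120°)/Cl(60°) gauche 3.3; Et(120°)/SH(180°) gauche 4.2; Br(240°)/SH(180°) gauche 2.8; Br(240°)/tBu(300°) gauche 4.2 → 23.9 kJ/mol.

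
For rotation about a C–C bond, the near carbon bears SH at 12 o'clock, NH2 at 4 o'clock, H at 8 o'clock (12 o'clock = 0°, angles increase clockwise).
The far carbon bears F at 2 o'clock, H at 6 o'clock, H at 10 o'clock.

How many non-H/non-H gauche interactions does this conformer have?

Non-H gauche pairs: SH(0°)/F(60°); NH2(120°)/F(60°) — 2 interactions.

2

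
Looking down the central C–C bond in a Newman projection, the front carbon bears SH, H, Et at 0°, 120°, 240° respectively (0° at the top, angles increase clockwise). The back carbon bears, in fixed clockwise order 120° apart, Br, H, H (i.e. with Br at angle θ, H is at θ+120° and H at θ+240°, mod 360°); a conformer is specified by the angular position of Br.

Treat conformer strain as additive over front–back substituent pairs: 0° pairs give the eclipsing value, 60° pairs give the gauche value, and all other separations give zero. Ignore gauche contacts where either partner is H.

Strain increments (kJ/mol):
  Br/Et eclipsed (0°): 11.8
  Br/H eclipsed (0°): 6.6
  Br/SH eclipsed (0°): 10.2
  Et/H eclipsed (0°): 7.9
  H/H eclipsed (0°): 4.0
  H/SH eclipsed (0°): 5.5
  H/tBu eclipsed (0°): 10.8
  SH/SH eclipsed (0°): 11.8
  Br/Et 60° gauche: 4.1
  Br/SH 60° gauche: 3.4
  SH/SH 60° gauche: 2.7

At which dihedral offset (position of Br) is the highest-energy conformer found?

Br at 0° (eclipsed): SH(0°)/Br(0°) eclipsed 10.2; H(120°)/H(120°) eclipsed 4.0; Et(240°)/H(240°) eclipsed 7.9 → 22.1 kJ/mol.
Br at 60° (staggered): SH(0°)/Br(60°) gauche 3.4 → 3.4 kJ/mol.
Br at 120° (eclipsed): SH(0°)/H(0°) eclipsed 5.5; H(120°)/Br(120°) eclipsed 6.6; Et(240°)/H(240°) eclipsed 7.9 → 20.0 kJ/mol.
Br at 180° (staggered): Et(240°)/Br(180°) gauche 4.1 → 4.1 kJ/mol.
Br at 240° (eclipsed): SH(0°)/H(0°) eclipsed 5.5; H(120°)/H(120°) eclipsed 4.0; Et(240°)/Br(240°) eclipsed 11.8 → 21.3 kJ/mol.
Br at 300° (staggered): SH(0°)/Br(300°) gauche 3.4; Et(240°)/Br(300°) gauche 4.1 → 7.5 kJ/mol.
The maximum (22.1 kJ/mol) occurs with Br at 0°.

0°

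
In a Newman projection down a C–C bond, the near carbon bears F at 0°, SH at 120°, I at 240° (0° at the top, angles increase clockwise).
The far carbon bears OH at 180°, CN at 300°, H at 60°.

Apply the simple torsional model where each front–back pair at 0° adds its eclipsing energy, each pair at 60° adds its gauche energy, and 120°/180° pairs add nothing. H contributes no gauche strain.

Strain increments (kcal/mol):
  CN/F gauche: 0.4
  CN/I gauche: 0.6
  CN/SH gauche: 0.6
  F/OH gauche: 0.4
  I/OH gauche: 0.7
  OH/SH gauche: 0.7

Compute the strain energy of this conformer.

2.4 kcal/mol

This conformer is staggered. F at 0° is gauche with CN at 300° (0.4); SH at 120° is gauche with OH at 180° (0.7); I at 240° is gauche with OH at 180° (0.7); I at 240° is gauche with CN at 300° (0.6). Total 2.4 kcal/mol.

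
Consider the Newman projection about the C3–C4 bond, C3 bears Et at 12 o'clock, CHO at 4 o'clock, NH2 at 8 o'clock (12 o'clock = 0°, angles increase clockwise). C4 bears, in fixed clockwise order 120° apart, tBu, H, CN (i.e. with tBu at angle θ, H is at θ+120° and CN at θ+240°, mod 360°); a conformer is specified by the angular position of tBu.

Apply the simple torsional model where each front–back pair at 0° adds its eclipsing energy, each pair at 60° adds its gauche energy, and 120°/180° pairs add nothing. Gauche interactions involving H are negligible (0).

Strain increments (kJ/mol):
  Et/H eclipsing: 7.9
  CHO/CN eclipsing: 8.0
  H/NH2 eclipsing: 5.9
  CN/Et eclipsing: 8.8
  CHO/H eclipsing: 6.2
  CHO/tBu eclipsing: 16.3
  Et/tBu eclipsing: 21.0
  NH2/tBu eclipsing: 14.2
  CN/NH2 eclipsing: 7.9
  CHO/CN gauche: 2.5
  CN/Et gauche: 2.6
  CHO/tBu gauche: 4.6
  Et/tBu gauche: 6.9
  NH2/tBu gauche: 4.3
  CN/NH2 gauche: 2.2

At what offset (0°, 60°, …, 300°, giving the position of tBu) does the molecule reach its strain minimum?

180°

tBu at 0° (eclipsed): Et(0°)/tBu(0°) eclipsed 21.0; CHO(120°)/H(120°) eclipsed 6.2; NH2(240°)/CN(240°) eclipsed 7.9 → 35.1 kJ/mol.
tBu at 60° (staggered): Et(0°)/tBu(60°) gauche 6.9; Et(0°)/CN(300°) gauche 2.6; CHO(120°)/tBu(60°) gauche 4.6; NH2(240°)/CN(300°) gauche 2.2 → 16.3 kJ/mol.
tBu at 120° (eclipsed): Et(0°)/CN(0°) eclipsed 8.8; CHO(120°)/tBu(120°) eclipsed 16.3; NH2(240°)/H(240°) eclipsed 5.9 → 31.0 kJ/mol.
tBu at 180° (staggered): Et(0°)/CN(60°) gauche 2.6; CHO(120°)/tBu(180°) gauche 4.6; CHO(120°)/CN(60°) gauche 2.5; NH2(240°)/tBu(180°) gauche 4.3 → 14.0 kJ/mol.
tBu at 240° (eclipsed): Et(0°)/H(0°) eclipsed 7.9; CHO(120°)/CN(120°) eclipsed 8.0; NH2(240°)/tBu(240°) eclipsed 14.2 → 30.1 kJ/mol.
tBu at 300° (staggered): Et(0°)/tBu(300°) gauche 6.9; CHO(120°)/CN(180°) gauche 2.5; NH2(240°)/tBu(300°) gauche 4.3; NH2(240°)/CN(180°) gauche 2.2 → 15.9 kJ/mol.
The minimum (14.0 kJ/mol) occurs with tBu at 180°.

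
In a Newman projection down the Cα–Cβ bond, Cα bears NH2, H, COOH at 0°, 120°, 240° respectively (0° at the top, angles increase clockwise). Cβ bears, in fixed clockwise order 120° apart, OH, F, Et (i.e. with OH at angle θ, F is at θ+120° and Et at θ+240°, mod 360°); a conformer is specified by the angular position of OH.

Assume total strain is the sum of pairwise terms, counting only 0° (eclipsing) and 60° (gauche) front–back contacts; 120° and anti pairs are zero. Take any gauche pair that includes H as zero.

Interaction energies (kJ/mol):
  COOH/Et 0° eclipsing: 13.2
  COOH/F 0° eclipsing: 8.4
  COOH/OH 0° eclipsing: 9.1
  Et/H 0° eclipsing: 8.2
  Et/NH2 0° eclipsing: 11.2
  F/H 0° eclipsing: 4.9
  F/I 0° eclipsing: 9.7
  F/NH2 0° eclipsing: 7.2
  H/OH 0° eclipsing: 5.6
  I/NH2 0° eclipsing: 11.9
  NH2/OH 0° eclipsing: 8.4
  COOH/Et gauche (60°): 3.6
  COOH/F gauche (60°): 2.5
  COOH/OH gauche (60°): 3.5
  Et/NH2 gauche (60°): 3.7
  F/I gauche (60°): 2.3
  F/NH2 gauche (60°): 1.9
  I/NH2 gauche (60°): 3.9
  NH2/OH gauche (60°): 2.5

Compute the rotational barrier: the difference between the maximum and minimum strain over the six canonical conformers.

15.0 kJ/mol

OH at 0° (eclipsed): NH2–OH eclipsed, H–F eclipsed, COOH–Et eclipsed; 8.4 + 4.9 + 13.2 = 26.5 kJ/mol.
OH at 60° (staggered): NH2–OH gauche, NH2–Et gauche, COOH–F gauche, COOH–Et gauche; 2.5 + 3.7 + 2.5 + 3.6 = 12.3 kJ/mol.
OH at 120° (eclipsed): NH2–Et eclipsed, H–OH eclipsed, COOH–F eclipsed; 11.2 + 5.6 + 8.4 = 25.2 kJ/mol.
OH at 180° (staggered): NH2–F gauche, NH2–Et gauche, COOH–OH gauche, COOH–F gauche; 1.9 + 3.7 + 3.5 + 2.5 = 11.6 kJ/mol.
OH at 240° (eclipsed): NH2–F eclipsed, H–Et eclipsed, COOH–OH eclipsed; 7.2 + 8.2 + 9.1 = 24.5 kJ/mol.
OH at 300° (staggered): NH2–OH gauche, NH2–F gauche, COOH–OH gauche, COOH–Et gauche; 2.5 + 1.9 + 3.5 + 3.6 = 11.5 kJ/mol.
Max at 0° (26.5 kJ/mol), min at 300° (11.5 kJ/mol); barrier = 15.0 kJ/mol.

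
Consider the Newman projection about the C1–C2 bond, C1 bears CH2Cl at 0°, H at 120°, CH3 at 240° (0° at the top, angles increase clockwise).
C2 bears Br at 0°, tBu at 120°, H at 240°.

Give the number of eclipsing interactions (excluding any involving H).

1

Non-H eclipsing pairs: CH2Cl(0°)/Br(0°) — 1 interaction.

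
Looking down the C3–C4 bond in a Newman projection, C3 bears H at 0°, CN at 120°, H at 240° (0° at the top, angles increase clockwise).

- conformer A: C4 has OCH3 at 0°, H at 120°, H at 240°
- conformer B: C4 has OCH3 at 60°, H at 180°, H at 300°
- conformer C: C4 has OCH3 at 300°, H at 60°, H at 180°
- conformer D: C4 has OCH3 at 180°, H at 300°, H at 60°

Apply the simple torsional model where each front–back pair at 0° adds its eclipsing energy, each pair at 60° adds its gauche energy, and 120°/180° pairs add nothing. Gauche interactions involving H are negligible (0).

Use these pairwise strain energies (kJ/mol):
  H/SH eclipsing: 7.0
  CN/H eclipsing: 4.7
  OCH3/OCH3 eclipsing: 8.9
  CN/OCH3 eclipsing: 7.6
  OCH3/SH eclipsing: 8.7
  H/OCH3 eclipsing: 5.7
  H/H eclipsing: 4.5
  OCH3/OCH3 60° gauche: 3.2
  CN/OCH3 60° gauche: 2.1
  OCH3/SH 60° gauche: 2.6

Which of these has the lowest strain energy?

A (eclipsed): H(0°)/OCH3(0°) eclipsed 5.7; CN(120°)/H(120°) eclipsed 4.7; H(240°)/H(240°) eclipsed 4.5 → 14.9 kJ/mol.
B (staggered): CN(120°)/OCH3(60°) gauche 2.1 → 2.1 kJ/mol.
C (staggered): no non-H gauche contacts → 0.0 kJ/mol.
D (staggered): CN(120°)/OCH3(180°) gauche 2.1 → 2.1 kJ/mol.
C has the lowest total (0.0 kJ/mol).

C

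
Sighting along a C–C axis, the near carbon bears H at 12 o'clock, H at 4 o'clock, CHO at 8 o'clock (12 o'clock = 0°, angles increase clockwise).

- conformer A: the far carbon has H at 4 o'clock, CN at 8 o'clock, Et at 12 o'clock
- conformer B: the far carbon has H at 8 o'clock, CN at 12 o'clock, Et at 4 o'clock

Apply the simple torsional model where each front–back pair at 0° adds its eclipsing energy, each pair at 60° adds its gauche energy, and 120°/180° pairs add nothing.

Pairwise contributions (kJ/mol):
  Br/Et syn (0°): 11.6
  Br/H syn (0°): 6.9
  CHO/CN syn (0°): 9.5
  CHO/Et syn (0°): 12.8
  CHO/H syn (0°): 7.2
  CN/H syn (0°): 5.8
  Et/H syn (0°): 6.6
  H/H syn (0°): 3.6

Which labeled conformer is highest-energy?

A (eclipsed): H–Et eclipsed, H–H eclipsed, CHO–CN eclipsed; 6.6 + 3.6 + 9.5 = 19.7 kJ/mol.
B (eclipsed): H–CN eclipsed, H–Et eclipsed, CHO–H eclipsed; 5.8 + 6.6 + 7.2 = 19.6 kJ/mol.
A has the highest total (19.7 kJ/mol).

A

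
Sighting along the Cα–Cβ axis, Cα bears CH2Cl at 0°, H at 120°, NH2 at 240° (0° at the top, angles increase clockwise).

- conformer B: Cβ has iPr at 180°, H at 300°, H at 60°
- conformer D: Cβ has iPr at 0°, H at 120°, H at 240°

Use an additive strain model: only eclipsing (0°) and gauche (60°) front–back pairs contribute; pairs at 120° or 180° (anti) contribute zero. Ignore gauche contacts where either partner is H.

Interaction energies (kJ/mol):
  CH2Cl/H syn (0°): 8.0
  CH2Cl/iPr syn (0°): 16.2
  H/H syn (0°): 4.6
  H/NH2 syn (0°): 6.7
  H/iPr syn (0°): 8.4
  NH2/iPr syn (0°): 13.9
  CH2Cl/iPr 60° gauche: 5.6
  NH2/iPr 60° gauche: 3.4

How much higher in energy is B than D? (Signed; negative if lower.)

B (staggered): NH2(240°)/iPr(180°) gauche 3.4 → 3.4 kJ/mol.
D (eclipsed): CH2Cl(0°)/iPr(0°) eclipsed 16.2; H(120°)/H(120°) eclipsed 4.6; NH2(240°)/H(240°) eclipsed 6.7 → 27.5 kJ/mol.
E(B) − E(D) = 3.4 − 27.5 = -24.1 kJ/mol.

-24.1 kJ/mol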